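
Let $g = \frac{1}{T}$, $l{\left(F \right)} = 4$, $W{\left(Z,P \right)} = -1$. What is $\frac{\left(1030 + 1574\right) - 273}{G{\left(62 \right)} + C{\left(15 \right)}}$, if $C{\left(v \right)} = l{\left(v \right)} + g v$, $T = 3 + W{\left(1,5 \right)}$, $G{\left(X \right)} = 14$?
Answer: $\frac{1554}{17} \approx 91.412$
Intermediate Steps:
$T = 2$ ($T = 3 - 1 = 2$)
$g = \frac{1}{2} \approx 0.5$
$C{\left(v \right)} = 4 + \frac{v}{2}$
$\frac{\left(1030 + 1574\right) - 273}{G{\left(62 \right)} + C{\left(15 \right)}} = \frac{\left(1030 + 1574\right) - 273}{14 + \left(4 + \frac{1}{2} \cdot 15\right)} = \frac{2604 - 273}{14 + \left(4 + \frac{15}{2}\right)} = \frac{2331}{14 + \frac{23}{2}} = \frac{2331}{\frac{51}{2}} = 2331 \cdot \frac{2}{51} = \frac{1554}{17}$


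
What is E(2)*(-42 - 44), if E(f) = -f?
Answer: 172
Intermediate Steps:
E(2)*(-42 - 44) = (-1*2)*(-42 - 44) = -2*(-86) = 172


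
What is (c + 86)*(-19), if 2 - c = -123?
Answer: -4009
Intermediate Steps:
c = 125 (c = 2 - 1*(-123) = 2 + 123 = 125)
(c + 86)*(-19) = (125 + 86)*(-19) = 211*(-19) = -4009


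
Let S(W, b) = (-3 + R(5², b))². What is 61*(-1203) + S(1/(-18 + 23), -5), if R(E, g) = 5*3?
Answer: -73239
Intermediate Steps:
R(E, g) = 15
S(W, b) = 144 (S(W, b) = (-3 + 15)² = 12² = 144)
61*(-1203) + S(1/(-18 + 23), -5) = 61*(-1203) + 144 = -73383 + 144 = -73239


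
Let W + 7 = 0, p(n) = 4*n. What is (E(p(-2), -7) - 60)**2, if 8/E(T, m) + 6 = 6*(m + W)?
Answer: 7311616/2025 ≈ 3610.7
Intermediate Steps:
W = -7 (W = -7 + 0 = -7)
E(T, m) = 8/(-48 + 6*m) (E(T, m) = 8/(-6 + 6*(m - 7)) = 8/(-6 + 6*(-7 + m)) = 8/(-6 + (-42 + 6*m)) = 8/(-48 + 6*m))
(E(p(-2), -7) - 60)**2 = (4/(3*(-8 - 7)) - 60)**2 = ((4/3)/(-15) - 60)**2 = ((4/3)*(-1/15) - 60)**2 = (-4/45 - 60)**2 = (-2704/45)**2 = 7311616/2025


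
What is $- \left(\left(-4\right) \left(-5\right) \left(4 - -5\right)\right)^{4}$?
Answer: $-1049760000$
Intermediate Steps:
$- \left(\left(-4\right) \left(-5\right) \left(4 - -5\right)\right)^{4} = - \left(20 \left(4 + 5\right)\right)^{4} = - \left(20 \cdot 9\right)^{4} = - 180^{4} = \left(-1\right) 1049760000 = -1049760000$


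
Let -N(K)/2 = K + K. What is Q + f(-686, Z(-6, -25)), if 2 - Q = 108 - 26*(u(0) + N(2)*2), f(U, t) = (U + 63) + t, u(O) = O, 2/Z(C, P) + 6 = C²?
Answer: -17174/15 ≈ -1144.9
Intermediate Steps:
Z(C, P) = 2/(-6 + C²)
N(K) = -4*K (N(K) = -2*(K + K) = -4*K)
f(U, t) = 63 + U + t (f(U, t) = (63 + U) + t = 63 + U + t)
Q = -522 (Q = 2 - (108 - 26*(0 - 4*2*2)) = 2 - (108 - 26*(0 - 8*2)) = 2 - (108 - 26*(0 - 16)) = 2 - (108 - 26*(-16)) = 2 - (108 + 416) = 2 - 1*524 = 2 - 524 = -522)
Q + f(-686, Z(-6, -25)) = -522 + (63 - 686 + 2/(-6 + (-6)²)) = -522 + (63 - 686 + 2/(-6 + 36)) = -522 + (63 - 686 + 2/30) = -522 + (63 - 686 + 2*(1/30)) = -522 + (63 - 686 + 1/15) = -522 - 9344/15 = -17174/15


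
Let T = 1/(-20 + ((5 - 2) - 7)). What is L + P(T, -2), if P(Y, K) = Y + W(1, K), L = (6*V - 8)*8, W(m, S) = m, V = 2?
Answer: 791/24 ≈ 32.958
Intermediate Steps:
T = -1/24 (T = 1/(-20 + (3 - 7)) = 1/(-20 - 4) = 1/(-24) = -1/24 ≈ -0.041667)
L = 32 (L = (6*2 - 8)*8 = (12 - 8)*8 = 4*8 = 32)
P(Y, K) = 1 + Y (P(Y, K) = Y + 1 = 1 + Y)
L + P(T, -2) = 32 + (1 - 1/24) = 32 + 23/24 = 791/24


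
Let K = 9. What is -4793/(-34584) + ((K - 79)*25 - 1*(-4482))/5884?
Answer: 30671375/50873064 ≈ 0.60290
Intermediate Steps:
-4793/(-34584) + ((K - 79)*25 - 1*(-4482))/5884 = -4793/(-34584) + ((9 - 79)*25 - 1*(-4482))/5884 = -4793*(-1/34584) + (-70*25 + 4482)*(1/5884) = 4793/34584 + (-1750 + 4482)*(1/5884) = 4793/34584 + 2732*(1/5884) = 4793/34584 + 683/1471 = 30671375/50873064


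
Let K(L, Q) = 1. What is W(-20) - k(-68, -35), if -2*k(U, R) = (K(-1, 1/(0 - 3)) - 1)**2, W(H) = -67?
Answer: -67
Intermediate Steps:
k(U, R) = 0 (k(U, R) = -(1 - 1)**2/2 = -1/2*0**2 = -1/2*0 = 0)
W(-20) - k(-68, -35) = -67 - 1*0 = -67 + 0 = -67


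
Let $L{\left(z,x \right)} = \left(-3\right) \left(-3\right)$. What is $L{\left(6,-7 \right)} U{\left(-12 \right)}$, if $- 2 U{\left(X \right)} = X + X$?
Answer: $108$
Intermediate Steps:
$U{\left(X \right)} = - X$ ($U{\left(X \right)} = - \frac{X + X}{2} = - \frac{2 X}{2} = - X$)
$L{\left(z,x \right)} = 9$
$L{\left(6,-7 \right)} U{\left(-12 \right)} = 9 \left(\left(-1\right) \left(-12\right)\right) = 9 \cdot 12 = 108$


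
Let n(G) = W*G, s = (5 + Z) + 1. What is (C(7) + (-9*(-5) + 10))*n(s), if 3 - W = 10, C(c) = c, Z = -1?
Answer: -2170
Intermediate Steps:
W = -7 (W = 3 - 1*10 = 3 - 10 = -7)
s = 5 (s = (5 - 1) + 1 = 4 + 1 = 5)
n(G) = -7*G
(C(7) + (-9*(-5) + 10))*n(s) = (7 + (-9*(-5) + 10))*(-7*5) = (7 + (45 + 10))*(-35) = (7 + 55)*(-35) = 62*(-35) = -2170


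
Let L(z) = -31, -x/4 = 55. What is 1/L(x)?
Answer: -1/31 ≈ -0.032258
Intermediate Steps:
x = -220 (x = -4*55 = -220)
1/L(x) = 1/(-31) = -1/31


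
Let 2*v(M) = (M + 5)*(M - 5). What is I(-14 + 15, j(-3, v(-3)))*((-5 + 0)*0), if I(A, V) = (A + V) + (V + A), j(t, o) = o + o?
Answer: 0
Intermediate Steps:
v(M) = (-5 + M)*(5 + M)/2 (v(M) = ((M + 5)*(M - 5))/2 = ((5 + M)*(-5 + M))/2 = ((-5 + M)*(5 + M))/2 = (-5 + M)*(5 + M)/2)
j(t, o) = 2*o
I(A, V) = 2*A + 2*V (I(A, V) = (A + V) + (A + V) = 2*A + 2*V)
I(-14 + 15, j(-3, v(-3)))*((-5 + 0)*0) = (2*(-14 + 15) + 2*(2*(-25/2 + (½)*(-3)²)))*((-5 + 0)*0) = (2*1 + 2*(2*(-25/2 + (½)*9)))*(-5*0) = (2 + 2*(2*(-25/2 + 9/2)))*0 = (2 + 2*(2*(-8)))*0 = (2 + 2*(-16))*0 = (2 - 32)*0 = -30*0 = 0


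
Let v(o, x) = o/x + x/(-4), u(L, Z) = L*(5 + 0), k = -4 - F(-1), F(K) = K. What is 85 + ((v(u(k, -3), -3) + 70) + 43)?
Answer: 815/4 ≈ 203.75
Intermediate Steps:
k = -3 (k = -4 - 1*(-1) = -4 + 1 = -3)
u(L, Z) = 5*L (u(L, Z) = L*5 = 5*L)
v(o, x) = -x/4 + o/x (v(o, x) = o/x + x*(-¼) = o/x - x/4 = -x/4 + o/x)
85 + ((v(u(k, -3), -3) + 70) + 43) = 85 + (((-¼*(-3) + (5*(-3))/(-3)) + 70) + 43) = 85 + (((¾ - 15*(-⅓)) + 70) + 43) = 85 + (((¾ + 5) + 70) + 43) = 85 + ((23/4 + 70) + 43) = 85 + (303/4 + 43) = 85 + 475/4 = 815/4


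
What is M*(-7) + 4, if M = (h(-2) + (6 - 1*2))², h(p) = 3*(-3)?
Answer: -171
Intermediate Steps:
h(p) = -9
M = 25 (M = (-9 + (6 - 1*2))² = (-9 + (6 - 2))² = (-9 + 4)² = (-5)² = 25)
M*(-7) + 4 = 25*(-7) + 4 = -175 + 4 = -171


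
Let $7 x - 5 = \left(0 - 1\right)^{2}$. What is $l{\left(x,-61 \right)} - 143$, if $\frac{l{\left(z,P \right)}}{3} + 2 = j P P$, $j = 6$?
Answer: $66829$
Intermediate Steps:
$x = \frac{6}{7}$ ($x = \frac{5}{7} + \frac{\left(0 - 1\right)^{2}}{7} = \frac{5}{7} + \frac{\left(-1\right)^{2}}{7} = \frac{5}{7} + \frac{1}{7} \cdot 1 = \frac{5}{7} + \frac{1}{7} = \frac{6}{7} \approx 0.85714$)
$l{\left(z,P \right)} = -6 + 18 P^{2}$ ($l{\left(z,P \right)} = -6 + 3 \cdot 6 P P = -6 + 3 \cdot 6 P^{2} = -6 + 18 P^{2}$)
$l{\left(x,-61 \right)} - 143 = \left(-6 + 18 \left(-61\right)^{2}\right) - 143 = \left(-6 + 18 \cdot 3721\right) - 143 = \left(-6 + 66978\right) - 143 = 66972 - 143 = 66829$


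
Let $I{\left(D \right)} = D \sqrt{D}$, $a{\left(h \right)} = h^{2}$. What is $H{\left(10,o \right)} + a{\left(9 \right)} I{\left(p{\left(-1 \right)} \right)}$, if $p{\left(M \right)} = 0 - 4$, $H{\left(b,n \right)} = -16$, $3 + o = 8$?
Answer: $-16 - 648 i \approx -16.0 - 648.0 i$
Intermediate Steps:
$o = 5$ ($o = -3 + 8 = 5$)
$p{\left(M \right)} = -4$
$I{\left(D \right)} = D^{\frac{3}{2}}$
$H{\left(10,o \right)} + a{\left(9 \right)} I{\left(p{\left(-1 \right)} \right)} = -16 + 9^{2} \left(-4\right)^{\frac{3}{2}} = -16 + 81 \left(- 8 i\right) = -16 - 648 i$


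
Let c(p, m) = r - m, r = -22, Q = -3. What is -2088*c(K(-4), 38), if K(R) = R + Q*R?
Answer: 125280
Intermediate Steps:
K(R) = -2*R (K(R) = R - 3*R = -2*R)
c(p, m) = -22 - m
-2088*c(K(-4), 38) = -2088*(-22 - 1*38) = -2088*(-22 - 38) = -2088*(-60) = 125280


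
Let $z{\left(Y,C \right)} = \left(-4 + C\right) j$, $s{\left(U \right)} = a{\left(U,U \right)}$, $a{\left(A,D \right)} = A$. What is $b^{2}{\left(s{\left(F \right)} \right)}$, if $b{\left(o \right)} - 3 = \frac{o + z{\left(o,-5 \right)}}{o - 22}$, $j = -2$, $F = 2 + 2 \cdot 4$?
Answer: $\frac{4}{9} \approx 0.44444$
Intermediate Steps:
$F = 10$ ($F = 2 + 8 = 10$)
$s{\left(U \right)} = U$
$z{\left(Y,C \right)} = 8 - 2 C$ ($z{\left(Y,C \right)} = \left(-4 + C\right) \left(-2\right) = 8 - 2 C$)
$b{\left(o \right)} = 3 + \frac{18 + o}{-22 + o}$ ($b{\left(o \right)} = 3 + \frac{o + \left(8 - -10\right)}{o - 22} = 3 + \frac{o + \left(8 + 10\right)}{-22 + o} = 3 + \frac{o + 18}{-22 + o} = 3 + \frac{18 + o}{-22 + o}$)
$b^{2}{\left(s{\left(F \right)} \right)} = \left(\frac{4 \left(-12 + 10\right)}{-22 + 10}\right)^{2} = \left(4 \frac{1}{-12} \left(-2\right)\right)^{2} = \left(4 \left(- \frac{1}{12}\right) \left(-2\right)\right)^{2} = \left(\frac{2}{3}\right)^{2} = \frac{4}{9}$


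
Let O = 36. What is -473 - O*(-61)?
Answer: 1723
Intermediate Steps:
-473 - O*(-61) = -473 - 36*(-61) = -473 - 1*(-2196) = -473 + 2196 = 1723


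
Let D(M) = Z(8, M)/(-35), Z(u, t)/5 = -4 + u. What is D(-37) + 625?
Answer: 4371/7 ≈ 624.43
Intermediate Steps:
Z(u, t) = -20 + 5*u (Z(u, t) = 5*(-4 + u) = -20 + 5*u)
D(M) = -4/7 (D(M) = (-20 + 5*8)/(-35) = (-20 + 40)*(-1/35) = 20*(-1/35) = -4/7)
D(-37) + 625 = -4/7 + 625 = 4371/7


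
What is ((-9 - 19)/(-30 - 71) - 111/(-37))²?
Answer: 109561/10201 ≈ 10.740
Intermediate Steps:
((-9 - 19)/(-30 - 71) - 111/(-37))² = (-28/(-101) - 111*(-1/37))² = (-28*(-1/101) + 3)² = (28/101 + 3)² = (331/101)² = 109561/10201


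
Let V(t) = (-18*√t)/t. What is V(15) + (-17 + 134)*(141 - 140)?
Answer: 117 - 6*√15/5 ≈ 112.35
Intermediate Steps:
V(t) = -18/√t
V(15) + (-17 + 134)*(141 - 140) = -6*√15/5 + (-17 + 134)*(141 - 140) = -6*√15/5 + 117*1 = -6*√15/5 + 117 = 117 - 6*√15/5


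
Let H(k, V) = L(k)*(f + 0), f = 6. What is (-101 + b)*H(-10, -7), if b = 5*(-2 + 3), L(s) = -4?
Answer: 2304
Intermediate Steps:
H(k, V) = -24 (H(k, V) = -4*(6 + 0) = -4*6 = -24)
b = 5 (b = 5*1 = 5)
(-101 + b)*H(-10, -7) = (-101 + 5)*(-24) = -96*(-24) = 2304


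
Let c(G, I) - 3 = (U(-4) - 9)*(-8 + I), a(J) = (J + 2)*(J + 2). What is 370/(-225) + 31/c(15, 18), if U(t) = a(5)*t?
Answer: -152873/92115 ≈ -1.6596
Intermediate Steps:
a(J) = (2 + J)² (a(J) = (2 + J)*(2 + J) = (2 + J)²)
U(t) = 49*t (U(t) = (2 + 5)²*t = 7²*t = 49*t)
c(G, I) = 1643 - 205*I (c(G, I) = 3 + (49*(-4) - 9)*(-8 + I) = 3 + (-196 - 9)*(-8 + I) = 3 - 205*(-8 + I) = 3 + (1640 - 205*I) = 1643 - 205*I)
370/(-225) + 31/c(15, 18) = 370/(-225) + 31/(1643 - 205*18) = 370*(-1/225) + 31/(1643 - 3690) = -74/45 + 31/(-2047) = -74/45 + 31*(-1/2047) = -74/45 - 31/2047 = -152873/92115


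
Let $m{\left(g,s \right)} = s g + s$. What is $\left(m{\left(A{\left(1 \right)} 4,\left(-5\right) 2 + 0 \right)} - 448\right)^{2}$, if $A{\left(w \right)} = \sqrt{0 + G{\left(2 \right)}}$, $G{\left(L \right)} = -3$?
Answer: $204964 + 36640 i \sqrt{3} \approx 2.0496 \cdot 10^{5} + 63462.0 i$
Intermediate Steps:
$A{\left(w \right)} = i \sqrt{3}$ ($A{\left(w \right)} = \sqrt{0 - 3} = \sqrt{-3} = i \sqrt{3}$)
$m{\left(g,s \right)} = s + g s$ ($m{\left(g,s \right)} = g s + s = s + g s$)
$\left(m{\left(A{\left(1 \right)} 4,\left(-5\right) 2 + 0 \right)} - 448\right)^{2} = \left(\left(\left(-5\right) 2 + 0\right) \left(1 + i \sqrt{3} \cdot 4\right) - 448\right)^{2} = \left(\left(-10 + 0\right) \left(1 + 4 i \sqrt{3}\right) - 448\right)^{2} = \left(- 10 \left(1 + 4 i \sqrt{3}\right) - 448\right)^{2} = \left(\left(-10 - 40 i \sqrt{3}\right) - 448\right)^{2} = \left(-458 - 40 i \sqrt{3}\right)^{2}$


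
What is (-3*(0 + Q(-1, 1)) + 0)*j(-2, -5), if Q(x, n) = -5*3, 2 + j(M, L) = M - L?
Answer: 45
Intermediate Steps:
j(M, L) = -2 + M - L (j(M, L) = -2 + (M - L) = -2 + M - L)
Q(x, n) = -15
(-3*(0 + Q(-1, 1)) + 0)*j(-2, -5) = (-3*(0 - 15) + 0)*(-2 - 2 - 1*(-5)) = (-3*(-15) + 0)*(-2 - 2 + 5) = (45 + 0)*1 = 45*1 = 45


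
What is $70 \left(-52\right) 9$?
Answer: $-32760$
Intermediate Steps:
$70 \left(-52\right) 9 = \left(-3640\right) 9 = -32760$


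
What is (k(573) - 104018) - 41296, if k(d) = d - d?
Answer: -145314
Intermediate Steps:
k(d) = 0
(k(573) - 104018) - 41296 = (0 - 104018) - 41296 = -104018 - 41296 = -145314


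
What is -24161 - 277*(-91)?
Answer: 1046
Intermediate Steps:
-24161 - 277*(-91) = -24161 - 1*(-25207) = -24161 + 25207 = 1046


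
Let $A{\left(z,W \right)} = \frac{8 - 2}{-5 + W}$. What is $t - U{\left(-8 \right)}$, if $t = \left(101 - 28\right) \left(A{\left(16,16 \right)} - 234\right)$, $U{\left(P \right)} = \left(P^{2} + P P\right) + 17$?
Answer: $- \frac{189059}{11} \approx -17187.0$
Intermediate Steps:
$A{\left(z,W \right)} = \frac{6}{-5 + W}$
$U{\left(P \right)} = 17 + 2 P^{2}$ ($U{\left(P \right)} = \left(P^{2} + P^{2}\right) + 17 = 2 P^{2} + 17 = 17 + 2 P^{2}$)
$t = - \frac{187464}{11}$ ($t = \left(101 - 28\right) \left(\frac{6}{-5 + 16} - 234\right) = 73 \left(\frac{6}{11} - 234\right) = 73 \left(- \frac{2568}{11}\right) = - \frac{187464}{11} \approx -17042.0$)
$t - U{\left(-8 \right)} = - \frac{187464}{11} - \left(17 + 2 \left(-8\right)^{2}\right) = - \frac{187464}{11} - \left(17 + 2 \cdot 64\right) = - \frac{187464}{11} - \left(17 + 128\right) = - \frac{187464}{11} - 145 = - \frac{189059}{11}$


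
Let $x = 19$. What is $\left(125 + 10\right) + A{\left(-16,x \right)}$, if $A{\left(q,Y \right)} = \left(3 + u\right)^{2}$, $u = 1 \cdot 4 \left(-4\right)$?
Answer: $304$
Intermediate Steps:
$u = -16$ ($u = 4 \left(-4\right) = -16$)
$A{\left(q,Y \right)} = 169$ ($A{\left(q,Y \right)} = \left(3 - 16\right)^{2} = \left(-13\right)^{2} = 169$)
$\left(125 + 10\right) + A{\left(-16,x \right)} = \left(125 + 10\right) + 169 = 135 + 169 = 304$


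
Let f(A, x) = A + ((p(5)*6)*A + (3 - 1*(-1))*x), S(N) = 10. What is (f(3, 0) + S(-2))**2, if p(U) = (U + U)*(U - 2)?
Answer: 305809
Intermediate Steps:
p(U) = 2*U*(-2 + U) (p(U) = (2*U)*(-2 + U) = 2*U*(-2 + U))
f(A, x) = 4*x + 181*A (f(A, x) = A + (((2*5*(-2 + 5))*6)*A + (3 - 1*(-1))*x) = A + (((2*5*3)*6)*A + (3 + 1)*x) = A + ((30*6)*A + 4*x) = A + (180*A + 4*x) = A + (4*x + 180*A) = 4*x + 181*A)
(f(3, 0) + S(-2))**2 = ((4*0 + 181*3) + 10)**2 = ((0 + 543) + 10)**2 = (543 + 10)**2 = 553**2 = 305809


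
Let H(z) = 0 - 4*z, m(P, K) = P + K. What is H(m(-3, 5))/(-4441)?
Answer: 8/4441 ≈ 0.0018014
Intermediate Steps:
m(P, K) = K + P
H(z) = -4*z
H(m(-3, 5))/(-4441) = -4*(5 - 3)/(-4441) = -4*2*(-1/4441) = -8*(-1/4441) = 8/4441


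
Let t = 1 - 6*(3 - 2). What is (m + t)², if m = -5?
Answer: 100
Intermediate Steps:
t = -5 (t = 1 - 6 = -5)
(m + t)² = (-5 - 5)² = (-10)² = 100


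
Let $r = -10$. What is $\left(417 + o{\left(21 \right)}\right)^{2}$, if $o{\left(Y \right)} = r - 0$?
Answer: $165649$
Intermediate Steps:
$o{\left(Y \right)} = -10$ ($o{\left(Y \right)} = -10 - 0 = -10 + 0 = -10$)
$\left(417 + o{\left(21 \right)}\right)^{2} = \left(417 - 10\right)^{2} = 407^{2} = 165649$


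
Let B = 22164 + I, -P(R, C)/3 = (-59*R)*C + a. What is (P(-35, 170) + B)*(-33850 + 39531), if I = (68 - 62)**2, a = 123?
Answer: -5858923239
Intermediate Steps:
I = 36 (I = 6**2 = 36)
P(R, C) = -369 + 177*C*R (P(R, C) = -3*((-59*R)*C + 123) = -3*(-59*C*R + 123) = -3*(123 - 59*C*R) = -369 + 177*C*R)
B = 22200 (B = 22164 + 36 = 22200)
(P(-35, 170) + B)*(-33850 + 39531) = ((-369 + 177*170*(-35)) + 22200)*(-33850 + 39531) = ((-369 - 1053150) + 22200)*5681 = (-1053519 + 22200)*5681 = -1031319*5681 = -5858923239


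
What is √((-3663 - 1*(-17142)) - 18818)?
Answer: I*√5339 ≈ 73.068*I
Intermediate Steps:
√((-3663 - 1*(-17142)) - 18818) = √((-3663 + 17142) - 18818) = √(13479 - 18818) = √(-5339) = I*√5339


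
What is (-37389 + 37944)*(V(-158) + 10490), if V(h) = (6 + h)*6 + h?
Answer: 5228100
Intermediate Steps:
V(h) = 36 + 7*h (V(h) = (36 + 6*h) + h = 36 + 7*h)
(-37389 + 37944)*(V(-158) + 10490) = (-37389 + 37944)*((36 + 7*(-158)) + 10490) = 555*((36 - 1106) + 10490) = 555*(-1070 + 10490) = 555*9420 = 5228100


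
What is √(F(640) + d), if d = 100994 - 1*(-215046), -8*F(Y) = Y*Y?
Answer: 2*√66210 ≈ 514.63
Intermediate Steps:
F(Y) = -Y²/8 (F(Y) = -Y*Y/8 = -Y²/8)
d = 316040 (d = 100994 + 215046 = 316040)
√(F(640) + d) = √(-⅛*640² + 316040) = √(-⅛*409600 + 316040) = √(-51200 + 316040) = √264840 = 2*√66210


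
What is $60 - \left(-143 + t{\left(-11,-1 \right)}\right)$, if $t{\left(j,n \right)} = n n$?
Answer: $202$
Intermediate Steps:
$t{\left(j,n \right)} = n^{2}$
$60 - \left(-143 + t{\left(-11,-1 \right)}\right) = 60 + \left(143 - \left(-1\right)^{2}\right) = 60 + \left(143 - 1\right) = 60 + 142 = 202$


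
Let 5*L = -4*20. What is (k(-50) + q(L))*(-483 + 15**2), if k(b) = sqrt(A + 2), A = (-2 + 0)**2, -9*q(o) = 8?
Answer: 688/3 - 258*sqrt(6) ≈ -402.63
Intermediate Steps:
L = -16 (L = (-4*20)/5 = (1/5)*(-80) = -16)
q(o) = -8/9 (q(o) = -1/9*8 = -8/9)
A = 4 (A = (-2)**2 = 4)
k(b) = sqrt(6) (k(b) = sqrt(4 + 2) = sqrt(6))
(k(-50) + q(L))*(-483 + 15**2) = (sqrt(6) - 8/9)*(-483 + 15**2) = (-8/9 + sqrt(6))*(-483 + 225) = (-8/9 + sqrt(6))*(-258) = 688/3 - 258*sqrt(6)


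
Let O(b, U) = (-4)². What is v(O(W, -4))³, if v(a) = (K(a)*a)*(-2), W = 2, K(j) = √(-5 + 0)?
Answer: 163840*I*√5 ≈ 3.6636e+5*I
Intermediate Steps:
K(j) = I*√5 (K(j) = √(-5) = I*√5)
O(b, U) = 16
v(a) = -2*I*a*√5 (v(a) = ((I*√5)*a)*(-2) = (I*a*√5)*(-2) = -2*I*a*√5)
v(O(W, -4))³ = (-2*I*16*√5)³ = (-32*I*√5)³ = 163840*I*√5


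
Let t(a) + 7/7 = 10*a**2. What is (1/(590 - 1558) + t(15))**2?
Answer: 4739463974961/937024 ≈ 5.0580e+6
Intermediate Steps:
t(a) = -1 + 10*a**2
(1/(590 - 1558) + t(15))**2 = (1/(590 - 1558) + (-1 + 10*15**2))**2 = (1/(-968) + (-1 + 10*225))**2 = (-1/968 + (-1 + 2250))**2 = (-1/968 + 2249)**2 = (2177031/968)**2 = 4739463974961/937024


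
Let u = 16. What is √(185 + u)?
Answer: √201 ≈ 14.177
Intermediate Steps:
√(185 + u) = √(185 + 16) = √201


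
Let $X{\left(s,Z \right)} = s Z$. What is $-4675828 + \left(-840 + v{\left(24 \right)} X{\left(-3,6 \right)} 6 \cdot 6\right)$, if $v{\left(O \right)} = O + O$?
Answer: $-4707772$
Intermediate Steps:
$X{\left(s,Z \right)} = Z s$
$v{\left(O \right)} = 2 O$
$-4675828 + \left(-840 + v{\left(24 \right)} X{\left(-3,6 \right)} 6 \cdot 6\right) = -4675828 + \left(-840 + 2 \cdot 24 \cdot 6 \left(-3\right) 6 \cdot 6\right) = -4675828 + \left(-840 + 48 \left(-18\right) 6 \cdot 6\right) = -4675828 + \left(-840 + 48 \left(\left(-108\right) 6\right)\right) = -4675828 + \left(-840 + 48 \left(-648\right)\right) = -4675828 - 31944 = -4707772$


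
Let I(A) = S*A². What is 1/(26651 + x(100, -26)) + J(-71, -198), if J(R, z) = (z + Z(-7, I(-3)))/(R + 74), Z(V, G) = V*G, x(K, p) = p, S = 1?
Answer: -2316374/26625 ≈ -87.000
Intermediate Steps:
I(A) = A² (I(A) = 1*A² = A²)
Z(V, G) = G*V
J(R, z) = (-63 + z)/(74 + R) (J(R, z) = (z + (-3)²*(-7))/(R + 74) = (z + 9*(-7))/(74 + R) = (z - 63)/(74 + R) = (-63 + z)/(74 + R))
1/(26651 + x(100, -26)) + J(-71, -198) = 1/(26651 - 26) + (-63 - 198)/(74 - 71) = 1/26625 - 261/3 = 1/26625 + (⅓)*(-261) = 1/26625 - 87 = -2316374/26625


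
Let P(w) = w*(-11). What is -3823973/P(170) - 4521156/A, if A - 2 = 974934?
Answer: 232479648688/113945645 ≈ 2040.3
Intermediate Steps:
A = 974936 (A = 2 + 974934 = 974936)
P(w) = -11*w
-3823973/P(170) - 4521156/A = -3823973/((-11*170)) - 4521156/974936 = -3823973/(-1870) - 4521156*1/974936 = -3823973*(-1/1870) - 1130289/243734 = 3823973/1870 - 1130289/243734 = 232479648688/113945645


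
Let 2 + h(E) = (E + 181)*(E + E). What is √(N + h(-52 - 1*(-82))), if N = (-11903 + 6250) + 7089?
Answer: 9*√174 ≈ 118.72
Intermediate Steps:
h(E) = -2 + 2*E*(181 + E) (h(E) = -2 + (E + 181)*(E + E) = -2 + (181 + E)*(2*E) = -2 + 2*E*(181 + E))
N = 1436 (N = -5653 + 7089 = 1436)
√(N + h(-52 - 1*(-82))) = √(1436 + (-2 + 2*(-52 - 1*(-82))² + 362*(-52 - 1*(-82)))) = √(1436 + (-2 + 2*(-52 + 82)² + 362*(-52 + 82))) = √(1436 + (-2 + 2*30² + 362*30)) = √(1436 + (-2 + 2*900 + 10860)) = √(1436 + (-2 + 1800 + 10860)) = √(1436 + 12658) = √14094 = 9*√174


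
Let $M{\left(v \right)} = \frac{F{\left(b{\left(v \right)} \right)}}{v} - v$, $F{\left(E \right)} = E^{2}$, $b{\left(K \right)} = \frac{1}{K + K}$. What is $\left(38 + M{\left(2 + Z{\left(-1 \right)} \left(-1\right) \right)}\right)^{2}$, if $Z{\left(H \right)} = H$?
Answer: $\frac{14295961}{11664} \approx 1225.6$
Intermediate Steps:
$b{\left(K \right)} = \frac{1}{2 K}$
$M{\left(v \right)} = - v + \frac{1}{4 v^{3}}$ ($M{\left(v \right)} = \frac{\left(\frac{1}{2 v}\right)^{2}}{v} - v = \frac{\frac{1}{4} \frac{1}{v^{2}}}{v} - v = \frac{1}{4 v^{3}} - v = - v + \frac{1}{4 v^{3}}$)
$\left(38 + M{\left(2 + Z{\left(-1 \right)} \left(-1\right) \right)}\right)^{2} = \left(38 - \left(2 + 1 - \frac{1}{4 \left(2 - -1\right)^{3}}\right)\right)^{2} = \left(38 + \left(- (2 + 1) + \frac{1}{4 \left(2 + 1\right)^{3}}\right)\right)^{2} = \left(38 + \left(\left(-1\right) 3 + \frac{1}{4 \cdot 27}\right)\right)^{2} = \left(38 + \left(-3 + \frac{1}{4} \cdot \frac{1}{27}\right)\right)^{2} = \left(38 + \left(-3 + \frac{1}{108}\right)\right)^{2} = \left(38 - \frac{323}{108}\right)^{2} = \left(\frac{3781}{108}\right)^{2} = \frac{14295961}{11664}$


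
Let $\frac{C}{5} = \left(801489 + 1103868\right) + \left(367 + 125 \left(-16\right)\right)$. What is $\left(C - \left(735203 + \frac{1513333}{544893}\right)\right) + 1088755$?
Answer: $\frac{5379275904263}{544893} \approx 9.8722 \cdot 10^{6}$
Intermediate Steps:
$C = 9518620$ ($C = 5 \left(\left(801489 + 1103868\right) + \left(367 + 125 \left(-16\right)\right)\right) = 5 \left(1905357 + \left(367 - 2000\right)\right) = 5 \left(1905357 - 1633\right) = 5 \cdot 1903724 = 9518620$)
$\left(C - \left(735203 + \frac{1513333}{544893}\right)\right) + 1088755 = \left(9518620 - \left(735203 + \frac{1513333}{544893}\right)\right) + 1088755 = \left(9518620 - \frac{400608481612}{544893}\right) + 1088755 = \frac{4786020926048}{544893} + 1088755 = \frac{5379275904263}{544893}$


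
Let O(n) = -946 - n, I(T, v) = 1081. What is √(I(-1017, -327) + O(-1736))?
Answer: √1871 ≈ 43.255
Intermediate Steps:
√(I(-1017, -327) + O(-1736)) = √(1081 + (-946 - 1*(-1736))) = √(1081 + (-946 + 1736)) = √(1081 + 790) = √1871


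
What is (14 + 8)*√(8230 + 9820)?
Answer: 2090*√2 ≈ 2955.7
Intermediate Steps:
(14 + 8)*√(8230 + 9820) = 22*√18050 = 22*(95*√2) = 2090*√2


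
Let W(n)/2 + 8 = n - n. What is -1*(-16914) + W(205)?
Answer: 16898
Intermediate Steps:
W(n) = -16 (W(n) = -16 + 2*(n - n) = -16 + 2*0 = -16 + 0 = -16)
-1*(-16914) + W(205) = -1*(-16914) - 16 = 16914 - 16 = 16898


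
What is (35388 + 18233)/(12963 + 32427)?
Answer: 53621/45390 ≈ 1.1813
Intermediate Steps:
(35388 + 18233)/(12963 + 32427) = 53621/45390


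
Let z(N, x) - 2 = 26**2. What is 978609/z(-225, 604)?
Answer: 326203/226 ≈ 1443.4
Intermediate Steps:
z(N, x) = 678 (z(N, x) = 2 + 26**2 = 2 + 676 = 678)
978609/z(-225, 604) = 978609/678 = 978609*(1/678) = 326203/226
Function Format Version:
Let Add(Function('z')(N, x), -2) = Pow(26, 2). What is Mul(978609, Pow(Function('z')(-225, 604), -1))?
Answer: Rational(326203, 226) ≈ 1443.4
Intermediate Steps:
Function('z')(N, x) = 678 (Function('z')(N, x) = Add(2, Pow(26, 2)) = Add(2, 676) = 678)
Mul(978609, Pow(Function('z')(-225, 604), -1)) = Mul(978609, Pow(678, -1)) = Mul(978609, Rational(1, 678)) = Rational(326203, 226)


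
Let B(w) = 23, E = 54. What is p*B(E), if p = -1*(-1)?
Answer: 23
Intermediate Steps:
p = 1
p*B(E) = 1*23 = 23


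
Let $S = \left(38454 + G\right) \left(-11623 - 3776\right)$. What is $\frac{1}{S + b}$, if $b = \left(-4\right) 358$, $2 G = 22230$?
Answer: $- \frac{1}{763314463} \approx -1.3101 \cdot 10^{-9}$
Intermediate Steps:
$G = 11115$ ($G = \frac{1}{2} \cdot 22230 = 11115$)
$b = -1432$
$S = -763313031$ ($S = \left(38454 + 11115\right) \left(-11623 - 3776\right) = 49569 \left(-15399\right) = -763313031$)
$\frac{1}{S + b} = \frac{1}{-763313031 - 1432} = \frac{1}{-763314463} = - \frac{1}{763314463}$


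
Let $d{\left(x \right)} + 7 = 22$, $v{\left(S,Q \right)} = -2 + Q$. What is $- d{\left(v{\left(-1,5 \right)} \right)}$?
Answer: $-15$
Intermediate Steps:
$d{\left(x \right)} = 15$ ($d{\left(x \right)} = -7 + 22 = 15$)
$- d{\left(v{\left(-1,5 \right)} \right)} = \left(-1\right) 15 = -15$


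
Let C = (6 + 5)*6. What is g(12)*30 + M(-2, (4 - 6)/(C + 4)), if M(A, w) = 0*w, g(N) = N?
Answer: 360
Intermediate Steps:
C = 66 (C = 11*6 = 66)
M(A, w) = 0
g(12)*30 + M(-2, (4 - 6)/(C + 4)) = 12*30 + 0 = 360 + 0 = 360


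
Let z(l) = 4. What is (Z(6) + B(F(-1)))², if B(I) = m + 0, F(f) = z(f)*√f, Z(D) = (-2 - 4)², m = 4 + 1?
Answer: 1681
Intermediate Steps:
m = 5
Z(D) = 36 (Z(D) = (-6)² = 36)
F(f) = 4*√f
B(I) = 5 (B(I) = 5 + 0 = 5)
(Z(6) + B(F(-1)))² = (36 + 5)² = 41² = 1681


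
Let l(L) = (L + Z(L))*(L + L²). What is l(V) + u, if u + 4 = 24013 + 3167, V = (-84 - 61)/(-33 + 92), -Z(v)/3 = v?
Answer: 5584996004/205379 ≈ 27194.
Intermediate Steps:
Z(v) = -3*v
V = -145/59 ≈ -2.4576
l(L) = -2*L*(L + L²) (l(L) = (L - 3*L)*(L + L²) = (-2*L)*(L + L²) = -2*L*(L + L²))
u = 27176 (u = -4 + (24013 + 3167) = -4 + 27180 = 27176)
l(V) + u = 2*(-145/59)²*(-1 - 1*(-145/59)) + 27176 = 2*(21025/3481)*(-1 + 145/59) + 27176 = 2*(21025/3481)*(86/59) + 27176 = 3616300/205379 + 27176 = 5584996004/205379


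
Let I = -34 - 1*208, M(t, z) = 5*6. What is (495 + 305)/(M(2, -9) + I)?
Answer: -200/53 ≈ -3.7736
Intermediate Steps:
M(t, z) = 30
I = -242 (I = -34 - 208 = -242)
(495 + 305)/(M(2, -9) + I) = (495 + 305)/(30 - 242) = 800/(-212) = 800*(-1/212) = -200/53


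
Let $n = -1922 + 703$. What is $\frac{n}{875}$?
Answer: $- \frac{1219}{875} \approx -1.3931$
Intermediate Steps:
$n = -1219$
$\frac{n}{875} = - \frac{1219}{875}$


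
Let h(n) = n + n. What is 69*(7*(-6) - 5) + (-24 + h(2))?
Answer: -3263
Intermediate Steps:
h(n) = 2*n
69*(7*(-6) - 5) + (-24 + h(2)) = 69*(7*(-6) - 5) + (-24 + 2*2) = 69*(-42 - 5) + (-24 + 4) = 69*(-47) - 20 = -3243 - 20 = -3263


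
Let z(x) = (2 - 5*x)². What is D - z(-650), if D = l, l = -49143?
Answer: -10624647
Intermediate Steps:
D = -49143
D - z(-650) = -49143 - (-2 + 5*(-650))² = -49143 - (-2 - 3250)² = -49143 - 1*(-3252)² = -49143 - 1*10575504 = -49143 - 10575504 = -10624647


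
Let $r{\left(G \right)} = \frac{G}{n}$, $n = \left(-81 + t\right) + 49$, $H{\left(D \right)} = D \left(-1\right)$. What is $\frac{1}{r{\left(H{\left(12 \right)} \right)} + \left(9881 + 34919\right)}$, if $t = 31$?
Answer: $\frac{1}{44812} \approx 2.2315 \cdot 10^{-5}$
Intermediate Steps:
$H{\left(D \right)} = - D$
$n = -1$ ($n = \left(-81 + 31\right) + 49 = -50 + 49 = -1$)
$r{\left(G \right)} = - G$ ($r{\left(G \right)} = \frac{G}{-1} = G \left(-1\right) = - G$)
$\frac{1}{r{\left(H{\left(12 \right)} \right)} + \left(9881 + 34919\right)} = \frac{1}{- \left(-1\right) 12 + \left(9881 + 34919\right)} = \frac{1}{\left(-1\right) \left(-12\right) + 44800} = \frac{1}{12 + 44800} = \frac{1}{44812}$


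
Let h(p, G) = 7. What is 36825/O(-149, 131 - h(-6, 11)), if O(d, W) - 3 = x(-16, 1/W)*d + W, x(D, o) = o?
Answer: 4566300/15599 ≈ 292.73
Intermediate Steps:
O(d, W) = 3 + W + d/W (O(d, W) = 3 + (d/W + W) = 3 + (W + d/W) = 3 + W + d/W)
36825/O(-149, 131 - h(-6, 11)) = 36825/(3 + (131 - 1*7) - 149/(131 - 1*7)) = 36825/(3 + (131 - 7) - 149/(131 - 7)) = 36825/(3 + 124 - 149/124) = 36825/(15599/124) = 36825*(124/15599) = 4566300/15599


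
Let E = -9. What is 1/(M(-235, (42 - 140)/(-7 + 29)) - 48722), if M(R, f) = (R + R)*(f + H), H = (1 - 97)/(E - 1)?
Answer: -11/562544 ≈ -1.9554e-5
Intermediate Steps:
H = 48/5 (H = (1 - 97)/(-9 - 1) = -96/(-10) = -96*(-⅒) = 48/5 ≈ 9.6000)
M(R, f) = 2*R*(48/5 + f) (M(R, f) = (R + R)*(f + 48/5) = (2*R)*(48/5 + f) = 2*R*(48/5 + f))
1/(M(-235, (42 - 140)/(-7 + 29)) - 48722) = 1/((⅖)*(-235)*(48 + 5*((42 - 140)/(-7 + 29))) - 48722) = 1/((⅖)*(-235)*(48 + 5*(-98/22)) - 48722) = 1/((⅖)*(-235)*(48 + 5*(-98*1/22)) - 48722) = 1/((⅖)*(-235)*(48 + 5*(-49/11)) - 48722) = 1/((⅖)*(-235)*(48 - 245/11) - 48722) = 1/((⅖)*(-235)*(283/11) - 48722) = 1/(-26602/11 - 48722) = 1/(-562544/11) = -11/562544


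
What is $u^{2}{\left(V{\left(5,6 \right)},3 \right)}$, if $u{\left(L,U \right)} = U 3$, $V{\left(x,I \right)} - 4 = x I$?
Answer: $81$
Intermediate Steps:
$V{\left(x,I \right)} = 4 + I x$ ($V{\left(x,I \right)} = 4 + x I = 4 + I x$)
$u{\left(L,U \right)} = 3 U$
$u^{2}{\left(V{\left(5,6 \right)},3 \right)} = \left(3 \cdot 3\right)^{2} = 9^{2} = 81$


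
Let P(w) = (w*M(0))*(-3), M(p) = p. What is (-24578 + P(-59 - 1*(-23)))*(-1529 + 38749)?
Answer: -914793160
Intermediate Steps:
P(w) = 0 (P(w) = (w*0)*(-3) = 0*(-3) = 0)
(-24578 + P(-59 - 1*(-23)))*(-1529 + 38749) = (-24578 + 0)*(-1529 + 38749) = -24578*37220 = -914793160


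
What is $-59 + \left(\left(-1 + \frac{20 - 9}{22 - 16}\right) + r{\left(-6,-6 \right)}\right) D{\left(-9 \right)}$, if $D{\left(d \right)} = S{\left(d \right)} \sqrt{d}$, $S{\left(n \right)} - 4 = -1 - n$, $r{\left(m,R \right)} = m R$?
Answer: $-59 + 1326 i \approx -59.0 + 1326.0 i$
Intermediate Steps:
$r{\left(m,R \right)} = R m$
$S{\left(n \right)} = 3 - n$ ($S{\left(n \right)} = 4 - \left(1 + n\right) = 3 - n$)
$D{\left(d \right)} = \sqrt{d} \left(3 - d\right)$ ($D{\left(d \right)} = \left(3 - d\right) \sqrt{d} = \sqrt{d} \left(3 - d\right)$)
$-59 + \left(\left(-1 + \frac{20 - 9}{22 - 16}\right) + r{\left(-6,-6 \right)}\right) D{\left(-9 \right)} = -59 + \left(\left(-1 + \frac{20 - 9}{22 - 16}\right) - -36\right) \sqrt{-9} \left(3 - -9\right) = -59 + \left(\left(-1 + \frac{11}{6}\right) + 36\right) 3 i \left(3 + 9\right) = -59 + \left(\left(-1 + 11 \cdot \frac{1}{6}\right) + 36\right) 3 i 12 = -59 + \left(\left(-1 + \frac{11}{6}\right) + 36\right) 36 i = -59 + \left(\frac{5}{6} + 36\right) 36 i = -59 + \frac{221 \cdot 36 i}{6} = -59 + 1326 i$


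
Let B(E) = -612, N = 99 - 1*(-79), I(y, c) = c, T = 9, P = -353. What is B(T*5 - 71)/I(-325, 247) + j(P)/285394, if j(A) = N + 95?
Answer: -174593697/70492318 ≈ -2.4768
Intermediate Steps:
N = 178 (N = 99 + 79 = 178)
j(A) = 273 (j(A) = 178 + 95 = 273)
B(T*5 - 71)/I(-325, 247) + j(P)/285394 = -612/247 + 273/285394 = -174593697/70492318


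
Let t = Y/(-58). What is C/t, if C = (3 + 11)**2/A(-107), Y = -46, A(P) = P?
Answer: -5684/2461 ≈ -2.3096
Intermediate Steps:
t = 23/29 (t = -46/(-58) = -46*(-1/58) = 23/29 ≈ 0.79310)
C = -196/107 (C = (3 + 11)**2/(-107) = 14**2*(-1/107) = 196*(-1/107) = -196/107 ≈ -1.8318)
C/t = -196/(107*23/29) = -196/107*29/23 = -5684/2461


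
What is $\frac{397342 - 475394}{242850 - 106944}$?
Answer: $- \frac{39026}{67953} \approx -0.57431$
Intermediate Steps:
$\frac{397342 - 475394}{242850 - 106944} = - \frac{78052}{135906} = \left(-78052\right) \frac{1}{135906} = - \frac{39026}{67953}$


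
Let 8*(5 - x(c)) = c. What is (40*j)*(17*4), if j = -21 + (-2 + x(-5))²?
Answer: -42755/2 ≈ -21378.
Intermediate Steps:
x(c) = 5 - c/8
j = -503/64 (j = -21 + (-2 + (5 - ⅛*(-5)))² = -21 + (-2 + (5 + 5/8))² = -21 + (-2 + 45/8)² = -21 + (29/8)² = -21 + 841/64 = -503/64 ≈ -7.8594)
(40*j)*(17*4) = (40*(-503/64))*(17*4) = -2515/8*68 = -42755/2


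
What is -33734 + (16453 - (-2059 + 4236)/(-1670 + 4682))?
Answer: -52052549/3012 ≈ -17282.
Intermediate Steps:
-33734 + (16453 - (-2059 + 4236)/(-1670 + 4682)) = -33734 + (16453 - 2177/3012) = -33734 + 49554259/3012 = -52052549/3012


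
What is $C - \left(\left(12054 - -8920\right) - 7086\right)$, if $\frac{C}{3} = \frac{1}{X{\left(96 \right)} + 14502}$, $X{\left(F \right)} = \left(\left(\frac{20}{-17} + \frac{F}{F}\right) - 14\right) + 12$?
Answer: $- \frac{3423350285}{246497} \approx -13888.0$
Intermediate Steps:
$X{\left(F \right)} = - \frac{37}{17}$ ($X{\left(F \right)} = \left(\left(20 \left(- \frac{1}{17}\right) + 1\right) - 14\right) + 12 = \left(\left(- \frac{20}{17} + 1\right) - 14\right) + 12 = \left(- \frac{3}{17} - 14\right) + 12 = - \frac{241}{17} + 12 = - \frac{37}{17}$)
$C = \frac{51}{246497}$ ($C = \frac{3}{- \frac{37}{17} + 14502} = \frac{3}{\frac{246497}{17}} = 3 \cdot \frac{17}{246497} = \frac{51}{246497} \approx 0.0002069$)
$C - \left(\left(12054 - -8920\right) - 7086\right) = \frac{51}{246497} - \left(\left(12054 - -8920\right) - 7086\right) = \frac{51}{246497} - \left(\left(12054 + 8920\right) - 7086\right) = \frac{51}{246497} - \left(20974 - 7086\right) = \frac{51}{246497} - 13888 = - \frac{3423350285}{246497}$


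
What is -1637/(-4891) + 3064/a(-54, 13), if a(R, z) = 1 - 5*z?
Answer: -1860157/39128 ≈ -47.540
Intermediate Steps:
-1637/(-4891) + 3064/a(-54, 13) = -1637/(-4891) + 3064/(1 - 5*13) = -1637*(-1/4891) + 3064/(1 - 65) = 1637/4891 + 3064/(-64) = 1637/4891 + 3064*(-1/64) = 1637/4891 - 383/8 = -1860157/39128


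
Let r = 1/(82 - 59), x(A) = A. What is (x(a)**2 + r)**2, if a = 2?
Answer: 8649/529 ≈ 16.350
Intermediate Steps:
r = 1/23 ≈ 0.043478
(x(a)**2 + r)**2 = (2**2 + 1/23)**2 = (4 + 1/23)**2 = (93/23)**2 = 8649/529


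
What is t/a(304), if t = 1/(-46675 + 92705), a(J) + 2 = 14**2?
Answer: 1/8929820 ≈ 1.1198e-7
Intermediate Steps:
a(J) = 194 (a(J) = -2 + 14**2 = -2 + 196 = 194)
t = 1/46030 ≈ 2.1725e-5
t/a(304) = (1/46030)/194 = (1/46030)*(1/194) = 1/8929820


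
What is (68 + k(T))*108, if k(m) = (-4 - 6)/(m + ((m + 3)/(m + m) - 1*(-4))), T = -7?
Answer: 147096/19 ≈ 7741.9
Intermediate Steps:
k(m) = -10/(4 + m + (3 + m)/(2*m)) (k(m) = -10/(m + ((3 + m)/((2*m)) + 4)) = -10/(m + ((3 + m)*(1/(2*m)) + 4)) = -10/(m + ((3 + m)/(2*m) + 4)) = -10/(m + (4 + (3 + m)/(2*m))) = -10/(4 + m + (3 + m)/(2*m)))
(68 + k(T))*108 = (68 - 20*(-7)/(3 + 2*(-7)² + 9*(-7)))*108 = (68 - 20*(-7)/(3 + 2*49 - 63))*108 = (68 - 20*(-7)/(3 + 98 - 63))*108 = (68 - 20*(-7)/38)*108 = (68 - 20*(-7)*1/38)*108 = (68 + 70/19)*108 = (1362/19)*108 = 147096/19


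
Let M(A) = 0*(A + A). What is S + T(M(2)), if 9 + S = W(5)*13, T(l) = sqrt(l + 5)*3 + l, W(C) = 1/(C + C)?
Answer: -77/10 + 3*sqrt(5) ≈ -0.99180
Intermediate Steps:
W(C) = 1/(2*C)
M(A) = 0 (M(A) = 0*(2*A) = 0)
T(l) = l + 3*sqrt(5 + l) (T(l) = sqrt(5 + l)*3 + l = 3*sqrt(5 + l) + l = l + 3*sqrt(5 + l))
S = -77/10 (S = -9 + ((1/2)/5)*13 = -9 + ((1/2)*(1/5))*13 = -9 + (1/10)*13 = -9 + 13/10 = -77/10 ≈ -7.7000)
S + T(M(2)) = -77/10 + (0 + 3*sqrt(5 + 0)) = -77/10 + (0 + 3*sqrt(5)) = -77/10 + 3*sqrt(5)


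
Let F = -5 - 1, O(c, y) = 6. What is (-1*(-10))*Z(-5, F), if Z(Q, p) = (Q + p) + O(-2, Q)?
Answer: -50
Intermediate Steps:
F = -6
Z(Q, p) = 6 + Q + p (Z(Q, p) = (Q + p) + 6 = 6 + Q + p)
(-1*(-10))*Z(-5, F) = (-1*(-10))*(6 - 5 - 6) = 10*(-5) = -50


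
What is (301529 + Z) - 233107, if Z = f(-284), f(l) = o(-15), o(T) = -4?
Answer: 68418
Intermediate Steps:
f(l) = -4
Z = -4
(301529 + Z) - 233107 = (301529 - 4) - 233107 = 301525 - 233107 = 68418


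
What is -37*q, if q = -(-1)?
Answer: -37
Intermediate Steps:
q = 1 (q = -1*(-1) = 1)
-37*q = -37*1 = -37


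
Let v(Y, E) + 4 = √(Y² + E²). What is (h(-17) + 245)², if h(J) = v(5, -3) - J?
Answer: (258 + √34)² ≈ 69607.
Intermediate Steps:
v(Y, E) = -4 + √(E² + Y²) (v(Y, E) = -4 + √(Y² + E²) = -4 + √(E² + Y²))
h(J) = -4 + √34 - J (h(J) = (-4 + √((-3)² + 5²)) - J = (-4 + √(9 + 25)) - J = (-4 + √34) - J = -4 + √34 - J)
(h(-17) + 245)² = ((-4 + √34 - 1*(-17)) + 245)² = ((-4 + √34 + 17) + 245)² = ((13 + √34) + 245)² = (258 + √34)²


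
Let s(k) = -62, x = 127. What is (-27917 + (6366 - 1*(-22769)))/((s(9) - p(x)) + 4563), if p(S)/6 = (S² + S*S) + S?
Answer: -1218/189809 ≈ -0.0064170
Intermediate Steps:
p(S) = 6*S + 12*S² (p(S) = 6*((S² + S*S) + S) = 6*((S² + S²) + S) = 6*(2*S² + S) = 6*(S + 2*S²) = 6*S + 12*S²)
(-27917 + (6366 - 1*(-22769)))/((s(9) - p(x)) + 4563) = (-27917 + (6366 - 1*(-22769)))/((-62 - 6*127*(1 + 2*127)) + 4563) = (-27917 + (6366 + 22769))/((-62 - 6*127*(1 + 254)) + 4563) = (-27917 + 29135)/((-62 - 6*127*255) + 4563) = 1218/((-62 - 1*194310) + 4563) = 1218/((-62 - 194310) + 4563) = 1218/(-194372 + 4563) = 1218/(-189809) = 1218*(-1/189809) = -1218/189809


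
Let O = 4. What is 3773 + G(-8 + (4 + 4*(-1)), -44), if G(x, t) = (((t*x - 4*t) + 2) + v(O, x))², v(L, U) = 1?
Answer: 285734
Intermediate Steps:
G(x, t) = (3 - 4*t + t*x)² (G(x, t) = (((t*x - 4*t) + 2) + 1)² = (((-4*t + t*x) + 2) + 1)² = ((2 - 4*t + t*x) + 1)² = (3 - 4*t + t*x)²)
3773 + G(-8 + (4 + 4*(-1)), -44) = 3773 + (3 - 4*(-44) - 44*(-8 + (4 + 4*(-1))))² = 3773 + (3 + 176 - 44*(-8 + (4 - 4)))² = 3773 + (3 + 176 - 44*(-8 + 0))² = 3773 + (3 + 176 - 44*(-8))² = 3773 + (3 + 176 + 352)² = 3773 + 531² = 3773 + 281961 = 285734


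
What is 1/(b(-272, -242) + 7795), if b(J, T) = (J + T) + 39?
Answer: 1/7320 ≈ 0.00013661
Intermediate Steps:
b(J, T) = 39 + J + T
1/(b(-272, -242) + 7795) = 1/((39 - 272 - 242) + 7795) = 1/(-475 + 7795) = 1/7320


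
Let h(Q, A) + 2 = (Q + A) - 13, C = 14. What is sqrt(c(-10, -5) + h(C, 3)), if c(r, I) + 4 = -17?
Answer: I*sqrt(19) ≈ 4.3589*I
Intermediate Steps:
c(r, I) = -21 (c(r, I) = -4 - 17 = -21)
h(Q, A) = -15 + A + Q (h(Q, A) = -2 + ((Q + A) - 13) = -2 + ((A + Q) - 13) = -2 + (-13 + A + Q) = -15 + A + Q)
sqrt(c(-10, -5) + h(C, 3)) = sqrt(-21 + (-15 + 3 + 14)) = sqrt(-21 + 2) = sqrt(-19) = I*sqrt(19)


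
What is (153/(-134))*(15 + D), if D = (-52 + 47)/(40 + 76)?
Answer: -265455/15544 ≈ -17.078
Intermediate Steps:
D = -5/116 ≈ -0.043103
(153/(-134))*(15 + D) = (153/(-134))*(15 - 5/116) = (153*(-1/134))*(1735/116) = -153/134*1735/116 = -265455/15544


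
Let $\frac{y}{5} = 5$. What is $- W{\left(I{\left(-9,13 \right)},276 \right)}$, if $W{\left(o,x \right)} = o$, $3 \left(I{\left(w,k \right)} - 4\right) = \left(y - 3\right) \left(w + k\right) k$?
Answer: $- \frac{1156}{3} \approx -385.33$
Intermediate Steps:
$y = 25$ ($y = 5 \cdot 5 = 25$)
$I{\left(w,k \right)} = 4 + \frac{k \left(22 k + 22 w\right)}{3}$ ($I{\left(w,k \right)} = 4 + \frac{\left(25 - 3\right) \left(w + k\right) k}{3} = 4 + \frac{22 \left(k + w\right) k}{3} = 4 + \frac{\left(22 k + 22 w\right) k}{3} = 4 + \frac{k \left(22 k + 22 w\right)}{3}$)
$- W{\left(I{\left(-9,13 \right)},276 \right)} = - (4 + \frac{22 \cdot 13^{2}}{3} + \frac{22}{3} \cdot 13 \left(-9\right)) = - (4 + \frac{22}{3} \cdot 169 - 858) = - (4 + \frac{3718}{3} - 858) = \left(-1\right) \frac{1156}{3} = - \frac{1156}{3}$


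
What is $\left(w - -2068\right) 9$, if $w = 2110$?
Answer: $37602$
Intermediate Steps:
$\left(w - -2068\right) 9 = \left(2110 - -2068\right) 9 = \left(2110 + 2068\right) 9 = 4178 \cdot 9 = 37602$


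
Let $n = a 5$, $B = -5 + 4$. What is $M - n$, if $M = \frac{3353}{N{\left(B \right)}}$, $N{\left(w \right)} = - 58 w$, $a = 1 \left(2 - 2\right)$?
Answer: $\frac{3353}{58} \approx 57.81$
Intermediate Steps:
$a = 0$ ($a = 1 \cdot 0 = 0$)
$B = -1$
$n = 0$ ($n = 0 \cdot 5 = 0$)
$M = \frac{3353}{58}$ ($M = \frac{3353}{\left(-58\right) \left(-1\right)} = \frac{3353}{58} \approx 57.81$)
$M - n = \frac{3353}{58} - 0 = \frac{3353}{58} + 0 = \frac{3353}{58}$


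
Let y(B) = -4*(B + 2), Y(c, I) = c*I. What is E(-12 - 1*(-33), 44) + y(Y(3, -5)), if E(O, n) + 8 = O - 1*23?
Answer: 42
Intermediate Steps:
Y(c, I) = I*c
E(O, n) = -31 + O (E(O, n) = -8 + (O - 1*23) = -8 + (O - 23) = -8 + (-23 + O) = -31 + O)
y(B) = -8 - 4*B (y(B) = -4*(2 + B) = -8 - 4*B)
E(-12 - 1*(-33), 44) + y(Y(3, -5)) = (-31 + (-12 - 1*(-33))) + (-8 - (-20)*3) = (-31 + (-12 + 33)) + (-8 - 4*(-15)) = (-31 + 21) + (-8 + 60) = -10 + 52 = 42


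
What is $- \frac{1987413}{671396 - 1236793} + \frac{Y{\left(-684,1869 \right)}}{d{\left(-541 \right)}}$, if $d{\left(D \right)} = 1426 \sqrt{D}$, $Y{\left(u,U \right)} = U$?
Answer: $\frac{1987413}{565397} - \frac{1869 i \sqrt{541}}{771466} \approx 3.5151 - 0.05635 i$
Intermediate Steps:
$- \frac{1987413}{671396 - 1236793} + \frac{Y{\left(-684,1869 \right)}}{d{\left(-541 \right)}} = - \frac{1987413}{671396 - 1236793} + \frac{1869}{1426 \sqrt{-541}} = - \frac{1987413}{671396 - 1236793} + \frac{1869}{1426 i \sqrt{541}} = - \frac{1987413}{-565397} + \frac{1869}{1426 i \sqrt{541}} = \left(-1987413\right) \left(- \frac{1}{565397}\right) + 1869 \left(- \frac{i \sqrt{541}}{771466}\right) = \frac{1987413}{565397} - \frac{1869 i \sqrt{541}}{771466}$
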